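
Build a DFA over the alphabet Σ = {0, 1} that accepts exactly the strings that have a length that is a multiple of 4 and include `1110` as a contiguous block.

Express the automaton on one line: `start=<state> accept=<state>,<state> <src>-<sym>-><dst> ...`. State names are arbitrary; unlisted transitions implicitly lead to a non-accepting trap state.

Handle the two conditions separately and then intersect. One (4 states) tracks the input length modulo 4; the other (5 states) tracks whether and how much of `1110` has been seen. Each combined state is a pair, one component from each; accept when both components accept.
20 states suffice.
          0    1  
>  q0     q1   q2 
   q1     q3   q4 
   q2     q3   q5 
   q3     q6   q7 
   q4     q6   q8 
   q5     q6   q9 
   q6     q0  q10 
   q7     q0  q11 
   q8     q0  q12 
   q9    q13  q12 
   q10    q1  q14 
   q11    q1  q15 
   q12   q16  q15 
 * q13   q16  q16 
   q14    q3  q17 
   q15   q18  q17 
   q16   q18  q18 
   q17   q19   q9 
   q18   q19  q19 
   q19   q13  q13 
(> = start, * = accepting)

start=q0 accept=q13 q0-0->q1 q0-1->q2 q1-0->q3 q1-1->q4 q2-0->q3 q2-1->q5 q3-0->q6 q3-1->q7 q4-0->q6 q4-1->q8 q5-0->q6 q5-1->q9 q6-0->q0 q6-1->q10 q7-0->q0 q7-1->q11 q8-0->q0 q8-1->q12 q9-0->q13 q9-1->q12 q10-0->q1 q10-1->q14 q11-0->q1 q11-1->q15 q12-0->q16 q12-1->q15 q13-0->q16 q13-1->q16 q14-0->q3 q14-1->q17 q15-0->q18 q15-1->q17 q16-0->q18 q16-1->q18 q17-0->q19 q17-1->q9 q18-0->q19 q18-1->q19 q19-0->q13 q19-1->q13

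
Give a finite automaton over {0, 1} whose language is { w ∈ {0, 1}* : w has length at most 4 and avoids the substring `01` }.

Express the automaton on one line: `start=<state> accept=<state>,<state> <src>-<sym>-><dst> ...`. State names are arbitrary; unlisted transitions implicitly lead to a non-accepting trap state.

Run two small machines in parallel and take their product. The first has 6 states tracking the input length, saturating at 5; the second has 3 states tracking partial matches of the forbidden pattern `01`. A product state is a pair (one from each), accepting exactly when both do.
A 15-state machine:
          0    1  
>* s0     s1   s2 
 * s1     s3   s4 
 * s2     s3   s5 
 * s3     s6   s7 
   s4     s7   s7 
 * s5     s6   s8 
 * s6     s9  s10 
   s7    s10  s10 
 * s8     s9  s11 
 * s9    s12  s13 
   s10   s13  s13 
 * s11   s12  s14 
   s12   s12  s13 
   s13   s13  s13 
   s14   s12  s14 
(> = start, * = accepting)

start=s0 accept=s0,s1,s2,s3,s5,s6,s8,s9,s11 s0-0->s1 s0-1->s2 s1-0->s3 s1-1->s4 s2-0->s3 s2-1->s5 s3-0->s6 s3-1->s7 s4-0->s7 s4-1->s7 s5-0->s6 s5-1->s8 s6-0->s9 s6-1->s10 s7-0->s10 s7-1->s10 s8-0->s9 s8-1->s11 s9-0->s12 s9-1->s13 s10-0->s13 s10-1->s13 s11-0->s12 s11-1->s14 s12-0->s12 s12-1->s13 s13-0->s13 s13-1->s13 s14-0->s12 s14-1->s14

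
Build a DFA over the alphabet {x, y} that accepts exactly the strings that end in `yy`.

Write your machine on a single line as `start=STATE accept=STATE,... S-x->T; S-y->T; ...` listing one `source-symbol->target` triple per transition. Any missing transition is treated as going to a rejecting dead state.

start=s0; accept=s2; s0-x->s0; s0-y->s1; s1-x->s0; s1-y->s2; s2-x->s0; s2-y->s2

Let each state record the length of the longest suffix of the input read so far that is also a prefix of `yy`. s1 means the last symbol is `y`; s2 means the last 2 symbols are `yy`. Accept only at s2, where the string currently ends in `yy`.
3 states suffice.
        x   y  
>  s0   s0  s1 
   s1   s0  s2 
 * s2   s0  s2 
(> = start, * = accepting)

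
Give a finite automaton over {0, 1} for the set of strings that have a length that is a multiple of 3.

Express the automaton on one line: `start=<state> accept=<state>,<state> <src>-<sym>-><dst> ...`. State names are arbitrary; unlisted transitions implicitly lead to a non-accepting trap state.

Count input length modulo 3: every symbol advances one step around the cycle q0 → q1 → q2 → q0. Accept at q0.
A 3-state machine:
        0   1  
>* q0   q1  q1 
   q1   q2  q2 
   q2   q0  q0 
(> = start, * = accepting)

start=q0 accept=q0 q0-0->q1 q0-1->q1 q1-0->q2 q1-1->q2 q2-0->q0 q2-1->q0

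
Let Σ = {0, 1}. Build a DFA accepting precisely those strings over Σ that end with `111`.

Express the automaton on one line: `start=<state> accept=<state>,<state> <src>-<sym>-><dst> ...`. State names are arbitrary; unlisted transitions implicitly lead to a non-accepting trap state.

start=S0 accept=S3 S0-0->S0 S0-1->S1 S1-0->S0 S1-1->S2 S2-0->S0 S2-1->S3 S3-0->S0 S3-1->S3

Let each state record the length of the longest suffix of the input read so far that is also a prefix of `111`. S1 means the last symbol is `1`; S2 means the last 2 symbols are `11`; S3 means the last 3 symbols are `111`. Accept only at S3, where the string currently ends in `111`.
A 4-state machine:
        0   1  
>  S0   S0  S1 
   S1   S0  S2 
   S2   S0  S3 
 * S3   S0  S3 
(> = start, * = accepting)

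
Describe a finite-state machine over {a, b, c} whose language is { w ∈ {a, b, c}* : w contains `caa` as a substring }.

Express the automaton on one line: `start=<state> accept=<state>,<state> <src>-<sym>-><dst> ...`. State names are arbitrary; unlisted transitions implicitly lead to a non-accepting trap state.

Track how much of `caa` has been matched so far: state q0 is no progress, q3 is the absorbing accept state reached once `caa` has occurred. Intermediate states record partial matches; on a mismatch, fall back to the longest reusable overlap.
        a   b   c  
>  q0   q0  q0  q1 
   q1   q2  q0  q1 
   q2   q3  q0  q1 
 * q3   q3  q3  q3 
(> = start, * = accepting)

start=q0 accept=q3 q0-a->q0 q0-b->q0 q0-c->q1 q1-a->q2 q1-b->q0 q1-c->q1 q2-a->q3 q2-b->q0 q2-c->q1 q3-a->q3 q3-b->q3 q3-c->q3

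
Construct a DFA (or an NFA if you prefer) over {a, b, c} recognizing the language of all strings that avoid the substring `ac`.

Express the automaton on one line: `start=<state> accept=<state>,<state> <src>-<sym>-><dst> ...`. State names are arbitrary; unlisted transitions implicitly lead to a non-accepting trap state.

start=s0 accept=s0,s1 s0-a->s1 s0-b->s0 s0-c->s0 s1-a->s1 s1-b->s0 s1-c->s2 s2-a->s2 s2-b->s2 s2-c->s2

This is the complement of 'contains `ac`'. Use the same substring-matching states — s0 through s2 holding how much of `ac` has just been matched — but flip the accepting set: everything except the trap s2 accepts.
With 3 states:
        a   b   c  
>* s0   s1  s0  s0 
 * s1   s1  s0  s2 
   s2   s2  s2  s2 
(> = start, * = accepting)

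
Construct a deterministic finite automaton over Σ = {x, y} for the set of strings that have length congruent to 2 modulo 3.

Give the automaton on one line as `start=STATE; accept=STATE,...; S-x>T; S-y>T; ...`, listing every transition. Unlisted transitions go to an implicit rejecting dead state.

start=A; accept=C; A-x>B; A-y>B; B-x>C; B-y>C; C-x>A; C-y>A

Only the length mod 3 matters, so use a 3-cycle: from any state, every input symbol moves to the next state, wrapping C back to A. Mark C accepting.
       x  y 
>  A   B  B 
   B   C  C 
 * C   A  A 
(> = start, * = accepting)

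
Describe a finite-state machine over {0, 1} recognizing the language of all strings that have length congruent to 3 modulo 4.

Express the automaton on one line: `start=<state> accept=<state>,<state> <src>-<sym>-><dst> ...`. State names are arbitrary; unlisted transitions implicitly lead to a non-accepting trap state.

start=s0 accept=s3 s0-0->s1 s0-1->s1 s1-0->s2 s1-1->s2 s2-0->s3 s2-1->s3 s3-0->s0 s3-1->s0

Count input length modulo 4: every symbol advances one step around the cycle s0 → s1 → s2 → s3 → s0. Accept at s3.
        0   1  
>  s0   s1  s1 
   s1   s2  s2 
   s2   s3  s3 
 * s3   s0  s0 
(> = start, * = accepting)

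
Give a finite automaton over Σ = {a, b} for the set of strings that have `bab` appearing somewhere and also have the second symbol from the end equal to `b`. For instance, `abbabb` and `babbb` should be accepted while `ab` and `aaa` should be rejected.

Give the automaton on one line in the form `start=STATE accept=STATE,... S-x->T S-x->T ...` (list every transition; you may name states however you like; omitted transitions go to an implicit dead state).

Build one automaton per condition and run them in lockstep. The first has 4 states tracking whether and how much of `bab` has been seen; the second has 7 states tracking the last 2 symbols read. A product state is a pair (one from each), accepting exactly when both do.
11 states suffice.
          a    b  
>  q0     q1   q2 
   q1     q3   q4 
   q2     q5   q6 
   q3     q3   q4 
   q4     q5   q6 
   q5     q3   q7 
   q6     q5   q6 
   q7     q8   q9 
 * q8    q10   q7 
 * q9     q8   q9 
   q10   q10   q7 
(> = start, * = accepting)

start=q0 accept=q8,q9 q0-a->q1 q0-b->q2 q1-a->q3 q1-b->q4 q2-a->q5 q2-b->q6 q3-a->q3 q3-b->q4 q4-a->q5 q4-b->q6 q5-a->q3 q5-b->q7 q6-a->q5 q6-b->q6 q7-a->q8 q7-b->q9 q8-a->q10 q8-b->q7 q9-a->q8 q9-b->q9 q10-a->q10 q10-b->q7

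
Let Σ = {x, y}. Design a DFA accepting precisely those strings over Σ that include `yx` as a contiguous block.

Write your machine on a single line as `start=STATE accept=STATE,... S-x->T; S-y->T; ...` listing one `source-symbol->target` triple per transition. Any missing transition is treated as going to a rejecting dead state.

start=A; accept=C; A-x->A; A-y->B; B-x->C; B-y->B; C-x->C; C-y->C

Track how much of `yx` has been matched so far: state A is no progress, C is the absorbing accept state reached once `yx` has occurred. Intermediate states record partial matches; on a mismatch, fall back to the longest reusable overlap.
A 3-state machine:
       x  y 
>  A   A  B 
   B   C  B 
 * C   C  C 
(> = start, * = accepting)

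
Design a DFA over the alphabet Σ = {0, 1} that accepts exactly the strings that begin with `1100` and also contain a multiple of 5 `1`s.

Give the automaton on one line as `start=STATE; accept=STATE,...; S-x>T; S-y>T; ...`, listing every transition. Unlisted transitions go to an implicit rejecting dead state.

Build one automaton per condition and run them in lockstep. One (6 states) tracks whether the input so far still matches the prefix `1100`; the other (5 states) tracks the count of `1`s modulo 5. Each combined state is a pair, one component from each; accept when both components accept. Minimizing collapses redundant product states.
        0   1  
>  q0   q1  q2 
   q1   q1  q1 
   q2   q1  q3 
   q3   q4  q1 
   q4   q5  q1 
   q5   q5  q6 
   q6   q6  q7 
   q7   q7  q8 
 * q8   q8  q9 
   q9   q9  q5 
(> = start, * = accepting)

start=q0; accept=q8; q0-0>q1; q0-1>q2; q1-0>q1; q1-1>q1; q2-0>q1; q2-1>q3; q3-0>q4; q3-1>q1; q4-0>q5; q4-1>q1; q5-0>q5; q5-1>q6; q6-0>q6; q6-1>q7; q7-0>q7; q7-1>q8; q8-0>q8; q8-1>q9; q9-0>q9; q9-1>q5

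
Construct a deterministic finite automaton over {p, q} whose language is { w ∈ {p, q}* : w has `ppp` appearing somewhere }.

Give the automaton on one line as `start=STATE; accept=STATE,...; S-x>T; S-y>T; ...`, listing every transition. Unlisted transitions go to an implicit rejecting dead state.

start=A; accept=D; A-p>B; A-q>A; B-p>C; B-q>A; C-p>D; C-q>A; D-p>D; D-q>D

States A..C record the length of the longest prefix of `ppp` that matches the current input suffix. Reaching D means `ppp` has been seen, and we stay there forever. Accept from D.
4 states suffice.
       p  q 
>  A   B  A 
   B   C  A 
   C   D  A 
 * D   D  D 
(> = start, * = accepting)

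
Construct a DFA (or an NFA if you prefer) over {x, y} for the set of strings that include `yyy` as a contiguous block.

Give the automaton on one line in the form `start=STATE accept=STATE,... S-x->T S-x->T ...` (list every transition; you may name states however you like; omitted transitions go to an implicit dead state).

start=S0 accept=S3 S0-x->S0 S0-y->S1 S1-x->S0 S1-y->S2 S2-x->S0 S2-y->S3 S3-x->S3 S3-y->S3

States S0..S2 record the length of the longest prefix of `yyy` that matches the current input suffix. Reaching S3 means `yyy` has been seen, and we stay there forever. Accept from S3.
A 4-state machine:
        x   y  
>  S0   S0  S1 
   S1   S0  S2 
   S2   S0  S3 
 * S3   S3  S3 
(> = start, * = accepting)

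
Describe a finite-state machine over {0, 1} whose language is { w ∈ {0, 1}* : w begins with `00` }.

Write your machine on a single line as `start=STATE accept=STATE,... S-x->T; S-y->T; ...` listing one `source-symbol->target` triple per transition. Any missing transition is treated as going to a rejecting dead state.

Check the first 2 symbols one by one: q0 through q1 record how many have matched `00` so far; any wrong symbol goes to the dead state q3. After all 2 match we enter the accepting sink q2.
4 states suffice.
        0   1  
>  q0   q1  q3 
   q1   q2  q3 
 * q2   q2  q2 
   q3   q3  q3 
(> = start, * = accepting)

start=q0; accept=q2; q0-0->q1; q0-1->q3; q1-0->q2; q1-1->q3; q2-0->q2; q2-1->q2; q3-0->q3; q3-1->q3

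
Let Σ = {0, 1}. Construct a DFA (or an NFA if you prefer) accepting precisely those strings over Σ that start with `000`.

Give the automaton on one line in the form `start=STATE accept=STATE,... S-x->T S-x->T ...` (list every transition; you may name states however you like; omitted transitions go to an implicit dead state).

Walk along `000` while the input agrees: from q0 take `0` to q1, and so on. Any deviation drops to the rejecting sink q4. Once q3 is reached the prefix is confirmed and every continuation is accepted.
With 5 states:
        0   1  
>  q0   q1  q4 
   q1   q2  q4 
   q2   q3  q4 
 * q3   q3  q3 
   q4   q4  q4 
(> = start, * = accepting)

start=q0 accept=q3 q0-0->q1 q0-1->q4 q1-0->q2 q1-1->q4 q2-0->q3 q2-1->q4 q3-0->q3 q3-1->q3 q4-0->q4 q4-1->q4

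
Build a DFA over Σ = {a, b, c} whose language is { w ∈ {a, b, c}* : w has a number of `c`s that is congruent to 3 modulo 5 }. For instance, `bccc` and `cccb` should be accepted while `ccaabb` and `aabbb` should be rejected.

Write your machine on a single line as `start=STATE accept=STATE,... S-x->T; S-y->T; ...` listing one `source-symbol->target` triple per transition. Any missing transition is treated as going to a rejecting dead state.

Keep the running count of `c`s modulo 5: each `c` advances along the cycle s0 → s1 → s2 → s3 → s4 → s0 while other symbols loop. Accept at s3.
        a   b   c  
>  s0   s0  s0  s1 
   s1   s1  s1  s2 
   s2   s2  s2  s3 
 * s3   s3  s3  s4 
   s4   s4  s4  s0 
(> = start, * = accepting)

start=s0; accept=s3; s0-a->s0; s0-b->s0; s0-c->s1; s1-a->s1; s1-b->s1; s1-c->s2; s2-a->s2; s2-b->s2; s2-c->s3; s3-a->s3; s3-b->s3; s3-c->s4; s4-a->s4; s4-b->s4; s4-c->s0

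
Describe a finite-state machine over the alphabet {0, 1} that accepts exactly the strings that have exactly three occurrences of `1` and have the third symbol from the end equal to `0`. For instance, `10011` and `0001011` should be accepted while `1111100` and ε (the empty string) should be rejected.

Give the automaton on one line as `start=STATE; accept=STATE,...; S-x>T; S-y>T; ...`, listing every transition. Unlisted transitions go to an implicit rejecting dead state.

Run two small machines in parallel and take their product. One (5 states) tracks the count of `1`s, saturating at 4; the other (15 states) tracks the last 3 symbols read. Each combined state is a pair, one component from each; accept when both components accept. Equivalent product states are then merged.
          0    1  
>  q0     q0   q1 
   q1     q2   q3 
   q2     q2   q4 
   q3     q5   q6 
   q4     q5   q7 
   q5     q8   q9 
   q6    q10  q11 
 * q7    q10  q11 
   q8     q8  q12 
   q9    q13  q11 
   q10   q14  q11 
   q11   q11  q11 
 * q12   q13  q11 
 * q13   q14  q11 
   q14   q15  q11 
 * q15   q15  q11 
(> = start, * = accepting)

start=q0; accept=q7,q12,q13,q15; q0-0>q0; q0-1>q1; q1-0>q2; q1-1>q3; q2-0>q2; q2-1>q4; q3-0>q5; q3-1>q6; q4-0>q5; q4-1>q7; q5-0>q8; q5-1>q9; q6-0>q10; q6-1>q11; q7-0>q10; q7-1>q11; q8-0>q8; q8-1>q12; q9-0>q13; q9-1>q11; q10-0>q14; q10-1>q11; q11-0>q11; q11-1>q11; q12-0>q13; q12-1>q11; q13-0>q14; q13-1>q11; q14-0>q15; q14-1>q11; q15-0>q15; q15-1>q11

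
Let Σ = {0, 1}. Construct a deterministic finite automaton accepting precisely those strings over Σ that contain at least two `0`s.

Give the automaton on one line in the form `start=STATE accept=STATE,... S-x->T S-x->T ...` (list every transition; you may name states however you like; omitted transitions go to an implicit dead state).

Only the number of `0`s matters, and only up to 3. Make a chain S0 → S1 → S2 → S3 advanced by each `0` (with S3 absorbing); every other symbol self-loops. The accepting set is {S2, S3}.
A 4-state machine:
        0   1  
>  S0   S1  S0 
   S1   S2  S1 
 * S2   S3  S2 
 * S3   S3  S3 
(> = start, * = accepting)

start=S0 accept=S2,S3 S0-0->S1 S0-1->S0 S1-0->S2 S1-1->S1 S2-0->S3 S2-1->S2 S3-0->S3 S3-1->S3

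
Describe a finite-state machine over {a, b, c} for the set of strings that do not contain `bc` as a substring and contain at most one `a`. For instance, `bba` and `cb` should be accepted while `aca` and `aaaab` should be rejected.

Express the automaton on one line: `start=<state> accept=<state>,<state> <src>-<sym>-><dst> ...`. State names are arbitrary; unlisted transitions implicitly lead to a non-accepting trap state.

start=s0 accept=s0,s1,s2,s4 s0-a->s1 s0-b->s2 s0-c->s0 s1-a->s3 s1-b->s4 s1-c->s1 s2-a->s1 s2-b->s2 s2-c->s3 s3-a->s3 s3-b->s3 s3-c->s3 s4-a->s3 s4-b->s4 s4-c->s3

Run two small machines in parallel and take their product. One (3 states) tracks partial matches of the forbidden pattern `bc`; the other (3 states) tracks the count of `a`s, saturating at 2. Each combined state is a pair, one component from each; accept when both components accept. After merging equivalent states the machine shrinks.
5 states suffice.
        a   b   c  
>* s0   s1  s2  s0 
 * s1   s3  s4  s1 
 * s2   s1  s2  s3 
   s3   s3  s3  s3 
 * s4   s3  s4  s3 
(> = start, * = accepting)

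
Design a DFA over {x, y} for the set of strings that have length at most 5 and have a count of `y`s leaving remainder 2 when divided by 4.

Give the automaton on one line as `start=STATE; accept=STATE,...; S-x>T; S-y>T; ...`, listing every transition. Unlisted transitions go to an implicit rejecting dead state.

Build one automaton per condition and run them in lockstep. One (7 states) tracks the input length, saturating at 6; the other (4 states) tracks the count of `y`s modulo 4. Each combined state is a pair, one component from each; accept when both components accept.
With 22 states:
          x    y  
>  s0     s1   s2 
   s1     s3   s4 
   s2     s4   s5 
   s3     s6   s7 
   s4     s7   s8 
 * s5     s8   s9 
   s6    s10  s11 
   s7    s11  s12 
 * s8    s12  s13 
   s9    s13  s10 
   s10   s14  s15 
   s11   s15  s16 
 * s12   s16  s17 
   s13   s17  s14 
   s14   s18  s19 
   s15   s19  s20 
 * s16   s20  s21 
   s17   s21  s18 
   s18   s18  s19 
   s19   s19  s20 
   s20   s20  s21 
   s21   s21  s18 
(> = start, * = accepting)

start=s0; accept=s5,s8,s12,s16; s0-x>s1; s0-y>s2; s1-x>s3; s1-y>s4; s2-x>s4; s2-y>s5; s3-x>s6; s3-y>s7; s4-x>s7; s4-y>s8; s5-x>s8; s5-y>s9; s6-x>s10; s6-y>s11; s7-x>s11; s7-y>s12; s8-x>s12; s8-y>s13; s9-x>s13; s9-y>s10; s10-x>s14; s10-y>s15; s11-x>s15; s11-y>s16; s12-x>s16; s12-y>s17; s13-x>s17; s13-y>s14; s14-x>s18; s14-y>s19; s15-x>s19; s15-y>s20; s16-x>s20; s16-y>s21; s17-x>s21; s17-y>s18; s18-x>s18; s18-y>s19; s19-x>s19; s19-y>s20; s20-x>s20; s20-y>s21; s21-x>s21; s21-y>s18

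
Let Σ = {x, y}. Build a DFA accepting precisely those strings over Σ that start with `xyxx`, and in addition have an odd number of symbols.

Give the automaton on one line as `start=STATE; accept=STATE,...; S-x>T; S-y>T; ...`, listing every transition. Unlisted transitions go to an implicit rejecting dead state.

Handle the two conditions separately and then intersect. The first has 6 states tracking whether the input so far still matches the prefix `xyxx`; the second has 2 states tracking the input length modulo 2. A product state is a pair (one from each), accepting exactly when both do.
        x   y  
>  s0   s1  s2 
   s1   s3  s4 
   s2   s3  s3 
   s3   s2  s2 
   s4   s5  s2 
   s5   s6  s3 
   s6   s7  s7 
 * s7   s6  s6 
(> = start, * = accepting)

start=s0; accept=s7; s0-x>s1; s0-y>s2; s1-x>s3; s1-y>s4; s2-x>s3; s2-y>s3; s3-x>s2; s3-y>s2; s4-x>s5; s4-y>s2; s5-x>s6; s5-y>s3; s6-x>s7; s6-y>s7; s7-x>s6; s7-y>s6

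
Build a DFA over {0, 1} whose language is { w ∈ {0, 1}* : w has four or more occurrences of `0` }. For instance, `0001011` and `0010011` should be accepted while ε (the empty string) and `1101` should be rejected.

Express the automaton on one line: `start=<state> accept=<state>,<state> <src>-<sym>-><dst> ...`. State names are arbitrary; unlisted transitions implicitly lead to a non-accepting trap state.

start=s0 accept=s4,s5 s0-0->s1 s0-1->s0 s1-0->s2 s1-1->s1 s2-0->s3 s2-1->s2 s3-0->s4 s3-1->s3 s4-0->s5 s4-1->s4 s5-0->s5 s5-1->s5

Only the number of `0`s matters, and only up to 5. Make a chain s0 → s1 → s2 → s3 → s4 → s5 advanced by each `0` (with s5 absorbing); every other symbol self-loops. The accepting set is {s4, s5}.
A 6-state machine:
        0   1  
>  s0   s1  s0 
   s1   s2  s1 
   s2   s3  s2 
   s3   s4  s3 
 * s4   s5  s4 
 * s5   s5  s5 
(> = start, * = accepting)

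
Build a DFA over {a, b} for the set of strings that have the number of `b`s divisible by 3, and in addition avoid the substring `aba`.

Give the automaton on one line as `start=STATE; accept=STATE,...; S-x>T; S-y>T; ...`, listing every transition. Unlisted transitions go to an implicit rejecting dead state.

Handle the two conditions separately and then intersect. The first has 3 states tracking the count of `b`s modulo 3; the second has 4 states tracking partial matches of the forbidden pattern `aba`. A product state is a pair (one from each), accepting exactly when both do.
12 states suffice.
          a    b  
>* s0     s1   s2 
 * s1     s1   s3 
   s2     s4   s5 
   s3     s6   s5 
   s4     s4   s7 
   s5     s8   s0 
   s6     s6   s9 
   s7     s9   s0 
   s8     s8  s10 
   s9     s9  s11 
 * s10   s11   s2 
   s11   s11   s6 
(> = start, * = accepting)

start=s0; accept=s0,s1,s10; s0-a>s1; s0-b>s2; s1-a>s1; s1-b>s3; s2-a>s4; s2-b>s5; s3-a>s6; s3-b>s5; s4-a>s4; s4-b>s7; s5-a>s8; s5-b>s0; s6-a>s6; s6-b>s9; s7-a>s9; s7-b>s0; s8-a>s8; s8-b>s10; s9-a>s9; s9-b>s11; s10-a>s11; s10-b>s2; s11-a>s11; s11-b>s6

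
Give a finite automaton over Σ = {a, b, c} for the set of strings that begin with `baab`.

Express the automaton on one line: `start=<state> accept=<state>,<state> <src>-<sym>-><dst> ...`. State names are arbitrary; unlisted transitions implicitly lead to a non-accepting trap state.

Check the first 4 symbols one by one: q0 through q3 record how many have matched `baab` so far; any wrong symbol goes to the dead state q5. After all 4 match we enter the accepting sink q4.
6 states suffice.
        a   b   c  
>  q0   q5  q1  q5 
   q1   q2  q5  q5 
   q2   q3  q5  q5 
   q3   q5  q4  q5 
 * q4   q4  q4  q4 
   q5   q5  q5  q5 
(> = start, * = accepting)

start=q0 accept=q4 q0-a->q5 q0-b->q1 q0-c->q5 q1-a->q2 q1-b->q5 q1-c->q5 q2-a->q3 q2-b->q5 q2-c->q5 q3-a->q5 q3-b->q4 q3-c->q5 q4-a->q4 q4-b->q4 q4-c->q4 q5-a->q5 q5-b->q5 q5-c->q5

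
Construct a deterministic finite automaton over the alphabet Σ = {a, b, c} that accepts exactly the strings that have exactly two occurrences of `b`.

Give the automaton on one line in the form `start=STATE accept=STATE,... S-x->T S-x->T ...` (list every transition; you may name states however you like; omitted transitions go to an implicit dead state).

Count `b`s, saturating at 3: states s0 through s2 mean 0 through 2 `b`s seen; s3 means more than 2. Each `b` increments (capped at s3); other symbols loop. Accept from {s2}.
4 states suffice.
        a   b   c  
>  s0   s0  s1  s0 
   s1   s1  s2  s1 
 * s2   s2  s3  s2 
   s3   s3  s3  s3 
(> = start, * = accepting)

start=s0 accept=s2 s0-a->s0 s0-b->s1 s0-c->s0 s1-a->s1 s1-b->s2 s1-c->s1 s2-a->s2 s2-b->s3 s2-c->s2 s3-a->s3 s3-b->s3 s3-c->s3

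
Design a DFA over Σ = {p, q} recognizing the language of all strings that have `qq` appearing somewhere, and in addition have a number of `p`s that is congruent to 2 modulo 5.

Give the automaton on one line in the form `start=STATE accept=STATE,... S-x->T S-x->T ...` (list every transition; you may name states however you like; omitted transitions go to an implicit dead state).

Run two small machines in parallel and take their product. One (3 states) tracks whether and how much of `qq` has been seen; the other (5 states) tracks the count of `p`s modulo 5. Each combined state is a pair, one component from each; accept when both components accept.
       p  q 
>  A   B  C 
   B   D  E 
   C   B  F 
   D   G  H 
   E   D  I 
   F   I  F 
   G   J  K 
   H   G  L 
   I   L  I 
   J   A  M 
   K   J  N 
 * L   N  L 
   M   A  O 
   N   O  N 
   O   F  O 
(> = start, * = accepting)

start=A accept=L A-p->B A-q->C B-p->D B-q->E C-p->B C-q->F D-p->G D-q->H E-p->D E-q->I F-p->I F-q->F G-p->J G-q->K H-p->G H-q->L I-p->L I-q->I J-p->A J-q->M K-p->J K-q->N L-p->N L-q->L M-p->A M-q->O N-p->O N-q->N O-p->F O-q->O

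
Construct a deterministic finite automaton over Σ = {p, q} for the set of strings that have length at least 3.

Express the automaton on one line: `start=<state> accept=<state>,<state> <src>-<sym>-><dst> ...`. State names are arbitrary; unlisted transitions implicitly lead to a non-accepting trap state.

start=A accept=D,E A-p->B A-q->B B-p->C B-q->C C-p->D C-q->D D-p->E D-q->E E-p->E E-q->E

We only need to distinguish lengths 0, 1, …, 3, and '>3'. Chain A → B → C → D → E on every symbol, with E looping. Accepting states: {D, E}.
       p  q 
>  A   B  B 
   B   C  C 
   C   D  D 
 * D   E  E 
 * E   E  E 
(> = start, * = accepting)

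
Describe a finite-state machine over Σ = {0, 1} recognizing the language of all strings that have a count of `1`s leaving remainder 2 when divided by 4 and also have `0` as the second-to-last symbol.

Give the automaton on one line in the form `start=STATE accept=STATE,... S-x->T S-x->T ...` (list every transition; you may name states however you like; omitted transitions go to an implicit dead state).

start=q0 accept=q4,q7 q0-0->q0 q0-1->q1 q1-0->q2 q1-1->q3 q2-0->q2 q2-1->q4 q3-0->q5 q3-1->q6 q4-0->q5 q4-1->q6 q5-0->q7 q5-1->q6 q6-0->q6 q6-1->q0 q7-0->q7 q7-1->q6

Run two small machines in parallel and take their product. The first has 4 states tracking the count of `1`s modulo 4; the second has 7 states tracking the last 2 symbols read. A product state is a pair (one from each), accepting exactly when both do. After merging equivalent states the machine shrinks.
With 8 states:
        0   1  
>  q0   q0  q1 
   q1   q2  q3 
   q2   q2  q4 
   q3   q5  q6 
 * q4   q5  q6 
   q5   q7  q6 
   q6   q6  q0 
 * q7   q7  q6 
(> = start, * = accepting)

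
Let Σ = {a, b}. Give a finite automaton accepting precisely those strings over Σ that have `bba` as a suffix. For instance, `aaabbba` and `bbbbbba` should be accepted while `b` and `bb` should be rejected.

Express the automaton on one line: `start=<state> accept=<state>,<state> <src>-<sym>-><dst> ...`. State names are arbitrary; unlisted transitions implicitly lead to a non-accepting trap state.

Remember how much of `bba` the current input suffix matches. State S0 means no match yet; S1 means the last symbol is `b`; S2 means the last 2 symbols are `bb`; S3 means the last 3 symbols are `bba`. Only S3 accepts. On a mismatch, fall back to the longest proper suffix that is still a prefix of `bba`.
With 4 states:
        a   b  
>  S0   S0  S1 
   S1   S0  S2 
   S2   S3  S2 
 * S3   S0  S1 
(> = start, * = accepting)

start=S0 accept=S3 S0-a->S0 S0-b->S1 S1-a->S0 S1-b->S2 S2-a->S3 S2-b->S2 S3-a->S0 S3-b->S1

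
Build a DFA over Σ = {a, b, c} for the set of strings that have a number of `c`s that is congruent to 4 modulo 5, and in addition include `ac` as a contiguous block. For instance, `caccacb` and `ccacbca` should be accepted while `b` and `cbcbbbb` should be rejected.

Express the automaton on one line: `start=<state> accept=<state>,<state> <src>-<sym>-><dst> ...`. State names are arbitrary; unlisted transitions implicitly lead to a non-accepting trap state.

Run two small machines in parallel and take their product. The first has 5 states tracking the count of `c`s modulo 5; the second has 3 states tracking whether and how much of `ac` has been seen. A product state is a pair (one from each), accepting exactly when both do.
15 states suffice.
          a    b    c  
>  q0     q1   q0   q2 
   q1     q1   q0   q3 
   q2     q4   q2   q5 
   q3     q3   q3   q6 
   q4     q4   q2   q6 
   q5     q7   q5   q8 
   q6     q6   q6   q9 
   q7     q7   q5   q9 
   q8    q10   q8  q11 
   q9     q9   q9  q12 
   q10   q10   q8  q12 
   q11   q13  q11   q0 
 * q12   q12  q12  q14 
   q13   q13  q11  q14 
   q14   q14  q14   q3 
(> = start, * = accepting)

start=q0 accept=q12 q0-a->q1 q0-b->q0 q0-c->q2 q1-a->q1 q1-b->q0 q1-c->q3 q2-a->q4 q2-b->q2 q2-c->q5 q3-a->q3 q3-b->q3 q3-c->q6 q4-a->q4 q4-b->q2 q4-c->q6 q5-a->q7 q5-b->q5 q5-c->q8 q6-a->q6 q6-b->q6 q6-c->q9 q7-a->q7 q7-b->q5 q7-c->q9 q8-a->q10 q8-b->q8 q8-c->q11 q9-a->q9 q9-b->q9 q9-c->q12 q10-a->q10 q10-b->q8 q10-c->q12 q11-a->q13 q11-b->q11 q11-c->q0 q12-a->q12 q12-b->q12 q12-c->q14 q13-a->q13 q13-b->q11 q13-c->q14 q14-a->q14 q14-b->q14 q14-c->q3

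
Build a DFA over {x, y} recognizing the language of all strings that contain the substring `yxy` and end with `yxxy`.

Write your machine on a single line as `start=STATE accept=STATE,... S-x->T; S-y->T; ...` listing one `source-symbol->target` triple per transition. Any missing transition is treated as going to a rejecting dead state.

start=A; accept=J; A-x->A; A-y->B; B-x->C; B-y->B; C-x->D; C-y->E; D-x->A; D-y->F; E-x->G; E-y->E; F-x->C; F-y->B; G-x->H; G-y->E; H-x->I; H-y->J; I-x->I; I-y->E; J-x->G; J-y->E

Build one automaton per condition and run them in lockstep. The first has 4 states tracking whether and how much of `yxy` has been seen; the second has 5 states tracking how much of the suffix `yxxy` has currently been matched. A product state is a pair (one from each), accepting exactly when both do.
With 10 states:
       x  y 
>  A   A  B 
   B   C  B 
   C   D  E 
   D   A  F 
   E   G  E 
   F   C  B 
   G   H  E 
   H   I  J 
   I   I  E 
 * J   G  E 
(> = start, * = accepting)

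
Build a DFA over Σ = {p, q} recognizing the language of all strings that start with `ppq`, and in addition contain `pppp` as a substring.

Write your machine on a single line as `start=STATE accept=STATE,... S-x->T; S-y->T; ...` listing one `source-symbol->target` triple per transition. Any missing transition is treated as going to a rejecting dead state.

Handle the two conditions separately and then intersect. The first has 5 states tracking whether the input so far still matches the prefix `ppq`; the second has 5 states tracking whether and how much of `pppp` has been seen. A product state is a pair (one from each), accepting exactly when both do.
A 13-state machine:
       p  q 
>  A   B  C 
   B   D  C 
   C   E  C 
   D   F  G 
   E   H  C 
   F   I  C 
   G   J  G 
   H   F  C 
   I   I  I 
   J   K  G 
   K   L  G 
   L   M  G 
 * M   M  M 
(> = start, * = accepting)

start=A; accept=M; A-p->B; A-q->C; B-p->D; B-q->C; C-p->E; C-q->C; D-p->F; D-q->G; E-p->H; E-q->C; F-p->I; F-q->C; G-p->J; G-q->G; H-p->F; H-q->C; I-p->I; I-q->I; J-p->K; J-q->G; K-p->L; K-q->G; L-p->M; L-q->G; M-p->M; M-q->M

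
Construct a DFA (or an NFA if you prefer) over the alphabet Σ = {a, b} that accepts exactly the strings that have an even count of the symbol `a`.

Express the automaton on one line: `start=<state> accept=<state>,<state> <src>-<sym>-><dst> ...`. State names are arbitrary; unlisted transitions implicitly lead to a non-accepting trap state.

start=S0 accept=S0 S0-a->S1 S0-b->S0 S1-a->S0 S1-b->S1

Keep the running count of `a`s modulo 2: each `a` advances along the cycle S0 → S1 → S0 while other symbols loop. Accept at S0.
With 2 states:
        a   b  
>* S0   S1  S0 
   S1   S0  S1 
(> = start, * = accepting)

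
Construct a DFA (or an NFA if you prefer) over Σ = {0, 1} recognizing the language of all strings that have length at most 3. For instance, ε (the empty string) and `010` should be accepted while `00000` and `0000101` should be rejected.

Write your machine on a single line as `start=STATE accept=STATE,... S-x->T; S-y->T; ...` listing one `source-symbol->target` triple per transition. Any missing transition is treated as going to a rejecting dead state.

start=S0; accept=S0,S1,S2,S3; S0-0->S1; S0-1->S1; S1-0->S2; S1-1->S2; S2-0->S3; S2-1->S3; S3-0->S4; S3-1->S4; S4-0->S4; S4-1->S4

We only need to distinguish lengths 0, 1, …, 3, and '>3'. Chain S0 → S1 → S2 → S3 → S4 on every symbol, with S4 looping. Accepting states: {S0, S1, S2, S3}.
5 states suffice.
        0   1  
>* S0   S1  S1 
 * S1   S2  S2 
 * S2   S3  S3 
 * S3   S4  S4 
   S4   S4  S4 
(> = start, * = accepting)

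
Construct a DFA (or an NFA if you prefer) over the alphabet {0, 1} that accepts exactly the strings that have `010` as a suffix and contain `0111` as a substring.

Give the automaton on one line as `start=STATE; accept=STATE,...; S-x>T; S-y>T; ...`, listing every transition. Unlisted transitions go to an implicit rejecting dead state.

start=s0; accept=s7; s0-0>s1; s0-1>s0; s1-0>s1; s1-1>s2; s2-0>s1; s2-1>s3; s3-0>s1; s3-1>s4; s4-0>s5; s4-1>s4; s5-0>s5; s5-1>s6; s6-0>s7; s6-1>s4; s7-0>s5; s7-1>s6

Run two small machines in parallel and take their product. One (4 states) tracks how much of the suffix `010` has currently been matched; the other (5 states) tracks whether and how much of `0111` has been seen. Each combined state is a pair, one component from each; accept when both components accept. Minimizing collapses redundant product states.
8 states suffice.
        0   1  
>  s0   s1  s0 
   s1   s1  s2 
   s2   s1  s3 
   s3   s1  s4 
   s4   s5  s4 
   s5   s5  s6 
   s6   s7  s4 
 * s7   s5  s6 
(> = start, * = accepting)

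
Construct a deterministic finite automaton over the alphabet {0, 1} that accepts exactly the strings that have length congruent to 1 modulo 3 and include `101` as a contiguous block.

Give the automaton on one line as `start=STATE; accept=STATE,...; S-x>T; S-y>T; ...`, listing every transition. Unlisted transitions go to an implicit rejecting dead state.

Build one automaton per condition and run them in lockstep. The first has 3 states tracking the input length modulo 3; the second has 4 states tracking whether and how much of `101` has been seen. A product state is a pair (one from each), accepting exactly when both do.
With 12 states:
          0    1  
>  S0     S1   S2 
   S1     S3   S4 
   S2     S5   S4 
   S3     S0   S6 
   S4     S7   S6 
   S5     S0   S8 
   S6     S9   S2 
   S7     S1  S10 
   S8    S10  S10 
   S9     S3  S11 
 * S10   S11  S11 
   S11    S8   S8 
(> = start, * = accepting)

start=S0; accept=S10; S0-0>S1; S0-1>S2; S1-0>S3; S1-1>S4; S2-0>S5; S2-1>S4; S3-0>S0; S3-1>S6; S4-0>S7; S4-1>S6; S5-0>S0; S5-1>S8; S6-0>S9; S6-1>S2; S7-0>S1; S7-1>S10; S8-0>S10; S8-1>S10; S9-0>S3; S9-1>S11; S10-0>S11; S10-1>S11; S11-0>S8; S11-1>S8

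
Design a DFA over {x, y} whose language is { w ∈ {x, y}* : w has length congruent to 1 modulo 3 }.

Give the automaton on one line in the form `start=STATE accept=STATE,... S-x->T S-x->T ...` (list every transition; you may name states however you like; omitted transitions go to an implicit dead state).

start=q0 accept=q1 q0-x->q1 q0-y->q1 q1-x->q2 q1-y->q2 q2-x->q0 q2-y->q0

Only the length mod 3 matters, so use a 3-cycle: from any state, every input symbol moves to the next state, wrapping q2 back to q0. Mark q1 accepting.
        x   y  
>  q0   q1  q1 
 * q1   q2  q2 
   q2   q0  q0 
(> = start, * = accepting)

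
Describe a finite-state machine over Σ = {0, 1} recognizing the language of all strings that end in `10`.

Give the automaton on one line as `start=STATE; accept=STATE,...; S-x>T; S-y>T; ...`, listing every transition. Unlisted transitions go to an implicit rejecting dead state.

start=s0; accept=s2; s0-0>s0; s0-1>s1; s1-0>s2; s1-1>s1; s2-0>s0; s2-1>s1

Remember how much of `10` the current input suffix matches. State s0 means no match yet; s1 means the last symbol is `1`; s2 means the last 2 symbols are `10`. Only s2 accepts. On a mismatch, fall back to the longest proper suffix that is still a prefix of `10`.
        0   1  
>  s0   s0  s1 
   s1   s2  s1 
 * s2   s0  s1 
(> = start, * = accepting)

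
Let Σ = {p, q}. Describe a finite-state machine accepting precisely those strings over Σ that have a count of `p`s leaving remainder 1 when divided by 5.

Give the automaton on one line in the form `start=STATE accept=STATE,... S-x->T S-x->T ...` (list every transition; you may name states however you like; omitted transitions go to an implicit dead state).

start=A accept=B A-p->B A-q->A B-p->C B-q->B C-p->D C-q->C D-p->E D-q->D E-p->A E-q->E

Keep the running count of `p`s modulo 5: each `p` advances along the cycle A → B → C → D → E → A while other symbols loop. Accept at B.
A 5-state machine:
       p  q 
>  A   B  A 
 * B   C  B 
   C   D  C 
   D   E  D 
   E   A  E 
(> = start, * = accepting)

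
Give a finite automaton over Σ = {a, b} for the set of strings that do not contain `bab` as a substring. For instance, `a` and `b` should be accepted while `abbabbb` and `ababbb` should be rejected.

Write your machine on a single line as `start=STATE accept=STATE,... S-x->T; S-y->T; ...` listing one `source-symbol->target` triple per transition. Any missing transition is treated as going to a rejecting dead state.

start=q0; accept=q0,q1,q2; q0-a->q0; q0-b->q1; q1-a->q2; q1-b->q1; q2-a->q0; q2-b->q3; q3-a->q3; q3-b->q3

This is the complement of 'contains `bab`'. Use the same substring-matching states — q0 through q3 holding how much of `bab` has just been matched — but flip the accepting set: everything except the trap q3 accepts.
4 states suffice.
        a   b  
>* q0   q0  q1 
 * q1   q2  q1 
 * q2   q0  q3 
   q3   q3  q3 
(> = start, * = accepting)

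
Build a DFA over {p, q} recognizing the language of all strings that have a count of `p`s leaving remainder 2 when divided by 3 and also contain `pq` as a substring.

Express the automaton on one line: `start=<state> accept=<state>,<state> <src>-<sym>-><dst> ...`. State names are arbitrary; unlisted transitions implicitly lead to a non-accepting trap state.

Build one automaton per condition and run them in lockstep. The first has 3 states tracking the count of `p`s modulo 3; the second has 3 states tracking whether and how much of `pq` has been seen. A product state is a pair (one from each), accepting exactly when both do.
7 states suffice.
        p   q  
>  s0   s1  s0 
   s1   s2  s3 
   s2   s4  s5 
   s3   s5  s3 
   s4   s1  s6 
 * s5   s6  s5 
   s6   s3  s6 
(> = start, * = accepting)

start=s0 accept=s5 s0-p->s1 s0-q->s0 s1-p->s2 s1-q->s3 s2-p->s4 s2-q->s5 s3-p->s5 s3-q->s3 s4-p->s1 s4-q->s6 s5-p->s6 s5-q->s5 s6-p->s3 s6-q->s6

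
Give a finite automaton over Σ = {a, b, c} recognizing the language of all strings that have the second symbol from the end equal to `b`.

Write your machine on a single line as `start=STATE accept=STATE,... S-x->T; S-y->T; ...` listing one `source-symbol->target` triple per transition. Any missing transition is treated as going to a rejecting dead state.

start=s0; accept=s7,s8,s9; s0-a->s1; s0-b->s2; s0-c->s3; s1-a->s4; s1-b->s5; s1-c->s6; s2-a->s7; s2-b->s8; s2-c->s9; s3-a->s10; s3-b->s11; s3-c->s12; s4-a->s4; s4-b->s5; s4-c->s6; s5-a->s7; s5-b->s8; s5-c->s9; s6-a->s10; s6-b->s11; s6-c->s12; s7-a->s4; s7-b->s5; s7-c->s6; s8-a->s7; s8-b->s8; s8-c->s9; s9-a->s10; s9-b->s11; s9-c->s12; s10-a->s4; s10-b->s5; s10-c->s6; s11-a->s7; s11-b->s8; s11-c->s9; s12-a->s10; s12-b->s11; s12-c->s12

A DFA must remember the last 2 symbols (since which symbol is second-to-last isn't known until the input ends). Use one state per possible window of the last ≤2 symbols; accept from those whose window starts with `b`.
13 states suffice.
          a    b    c  
>  s0     s1   s2   s3 
   s1     s4   s5   s6 
   s2     s7   s8   s9 
   s3    s10  s11  s12 
   s4     s4   s5   s6 
   s5     s7   s8   s9 
   s6    s10  s11  s12 
 * s7     s4   s5   s6 
 * s8     s7   s8   s9 
 * s9    s10  s11  s12 
   s10    s4   s5   s6 
   s11    s7   s8   s9 
   s12   s10  s11  s12 
(> = start, * = accepting)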